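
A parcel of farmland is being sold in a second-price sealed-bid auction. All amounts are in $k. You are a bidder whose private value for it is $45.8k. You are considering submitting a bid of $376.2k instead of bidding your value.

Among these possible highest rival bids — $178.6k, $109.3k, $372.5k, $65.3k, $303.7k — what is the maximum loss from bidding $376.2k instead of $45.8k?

$178.6k: truthful gives $0k, deviation gives −$132.8k → loss $132.8k.
$109.3k: truthful gives $0k, deviation gives −$63.5k → loss $63.5k.
$372.5k: truthful gives $0k, deviation gives −$326.7k → loss $326.7k.
$65.3k: truthful gives $0k, deviation gives −$19.5k → loss $19.5k.
$303.7k: truthful gives $0k, deviation gives −$257.9k → loss $257.9k.
Maximum loss: $326.7k.

$326.7k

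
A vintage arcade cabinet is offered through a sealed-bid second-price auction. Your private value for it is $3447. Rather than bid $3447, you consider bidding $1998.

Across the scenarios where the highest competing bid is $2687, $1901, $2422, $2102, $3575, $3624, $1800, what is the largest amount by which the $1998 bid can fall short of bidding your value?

$1345

$2687: truthful gives $760, deviation gives $0 → loss $760.
$1901: same outcome either way → loss $0.
$2422: truthful gives $1025, deviation gives $0 → loss $1025.
$2102: truthful gives $1345, deviation gives $0 → loss $1345.
$3575: same outcome either way → loss $0.
$3624: same outcome either way → loss $0.
$1800: same outcome either way → loss $0.
Maximum loss: $1345.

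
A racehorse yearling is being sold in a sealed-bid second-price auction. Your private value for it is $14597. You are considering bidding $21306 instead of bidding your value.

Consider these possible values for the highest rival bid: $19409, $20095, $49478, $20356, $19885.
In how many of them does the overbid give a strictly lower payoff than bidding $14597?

4

The deviation hurts exactly when the highest competing bid lies strictly between $14597 and $21306 — overbidding then wins at a price above your value.
$19409: inside the interval → strictly worse (loss $4812).
$20095: inside the interval → strictly worse (loss $5498).
$49478: above both → same outcome either way.
$20356: inside the interval → strictly worse (loss $5759).
$19885: inside the interval → strictly worse (loss $5288).
Count: 4.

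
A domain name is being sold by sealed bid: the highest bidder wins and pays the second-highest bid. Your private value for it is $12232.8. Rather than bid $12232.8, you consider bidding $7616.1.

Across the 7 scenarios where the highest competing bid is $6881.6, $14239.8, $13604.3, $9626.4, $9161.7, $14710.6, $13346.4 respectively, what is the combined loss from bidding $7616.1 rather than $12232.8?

The deviation costs you only when the competing bid falls strictly between $7616.1 and $12232.8; elsewhere both bids give the same outcome.
$6881.6: outcomes coincide → loss $0.
$14239.8: outcomes coincide → loss $0.
$13604.3: outcomes coincide → loss $0.
$9626.4: truthful payoff $2606.4, deviation payoff $0 → loss $2606.4.
$9161.7: truthful payoff $3071.1, deviation payoff $0 → loss $3071.1.
$14710.6: outcomes coincide → loss $0.
$13346.4: outcomes coincide → loss $0.
Total loss = $2606.4 + $3071.1 = $5677.5.

$5677.5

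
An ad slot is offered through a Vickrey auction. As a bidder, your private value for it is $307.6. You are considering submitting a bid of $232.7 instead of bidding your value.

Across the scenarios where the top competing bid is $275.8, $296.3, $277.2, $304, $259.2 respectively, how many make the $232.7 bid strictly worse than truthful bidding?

The deviation hurts exactly when the highest competing bid lies strictly between $232.7 and $307.6 — underbidding then forfeits a profitable win.
$275.8: inside the interval → strictly worse (loss $31.8).
$296.3: inside the interval → strictly worse (loss $11.3).
$277.2: inside the interval → strictly worse (loss $30.4).
$304: inside the interval → strictly worse (loss $3.6).
$259.2: inside the interval → strictly worse (loss $48.4).
Count: 5.

5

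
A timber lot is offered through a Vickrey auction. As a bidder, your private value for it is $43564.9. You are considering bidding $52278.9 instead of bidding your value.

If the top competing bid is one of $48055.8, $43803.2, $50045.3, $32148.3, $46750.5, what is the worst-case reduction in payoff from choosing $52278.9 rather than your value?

$48055.8: truthful gives $0, deviation gives −$4490.9 → loss $4490.9.
$43803.2: truthful gives $0, deviation gives −$238.3 → loss $238.3.
$50045.3: truthful gives $0, deviation gives −$6480.4 → loss $6480.4.
$32148.3: same outcome either way → loss $0.
$46750.5: truthful gives $0, deviation gives −$3185.6 → loss $3185.6.
Maximum loss: $6480.4.

$6480.4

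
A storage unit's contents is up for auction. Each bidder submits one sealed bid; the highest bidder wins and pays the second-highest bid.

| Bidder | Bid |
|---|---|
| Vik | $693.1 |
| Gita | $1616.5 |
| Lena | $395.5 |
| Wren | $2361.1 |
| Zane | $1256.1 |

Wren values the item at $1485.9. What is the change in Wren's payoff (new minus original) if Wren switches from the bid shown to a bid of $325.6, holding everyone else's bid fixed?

The highest bid among the other bidders is $1616.5; Wren's bid doesn't change that.
Original bid $2361.1: Wren is highest, pays the top rival bid $1616.5; payoff $1485.9 − $1616.5 = −$130.6.
Alternative bid $325.6: Wren is not highest (top rival bid is $1616.5); payoff $0.
Change in payoff = $0 − (−$130.6) = $130.6.

$130.6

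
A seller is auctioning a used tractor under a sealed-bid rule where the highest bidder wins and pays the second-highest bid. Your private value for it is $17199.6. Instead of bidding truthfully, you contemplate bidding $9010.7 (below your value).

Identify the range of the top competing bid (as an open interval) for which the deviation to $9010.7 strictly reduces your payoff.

If the competing bid is below $9010.7, both bids win at the same price — no difference.
If it is above $17199.6, both bids lose — no difference.
If it lies strictly between $9010.7 and $17199.6, bidding your value wins at a price below your value (positive payoff) while bidding $9010.7 loses (payoff 0).
So the deviation strictly hurts on the open interval ($9010.7, $17199.6).
In a second-price auction your bid sets only whether you win, not what you pay, so bidding your true value is weakly dominant.

($9010.7, $17199.6)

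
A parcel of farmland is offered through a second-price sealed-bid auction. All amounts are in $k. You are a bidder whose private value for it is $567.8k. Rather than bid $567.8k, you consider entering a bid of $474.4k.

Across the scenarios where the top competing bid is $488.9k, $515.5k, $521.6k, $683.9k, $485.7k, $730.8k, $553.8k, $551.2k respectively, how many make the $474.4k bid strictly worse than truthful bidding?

The deviation hurts exactly when the highest competing bid lies strictly between $474.4k and $567.8k — underbidding then forfeits a profitable win.
$488.9k: inside the interval → strictly worse (loss $78.9k).
$515.5k: inside the interval → strictly worse (loss $52.3k).
$521.6k: inside the interval → strictly worse (loss $46.2k).
$683.9k: above both → same outcome either way.
$485.7k: inside the interval → strictly worse (loss $82.1k).
$730.8k: above both → same outcome either way.
$553.8k: inside the interval → strictly worse (loss $14k).
$551.2k: inside the interval → strictly worse (loss $16.6k).
Count: 6.

6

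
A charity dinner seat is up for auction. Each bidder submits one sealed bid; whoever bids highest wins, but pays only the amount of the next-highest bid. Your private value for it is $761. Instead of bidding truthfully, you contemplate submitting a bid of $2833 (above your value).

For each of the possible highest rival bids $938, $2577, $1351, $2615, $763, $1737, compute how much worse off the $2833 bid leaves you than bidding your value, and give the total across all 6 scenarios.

$5415

The deviation costs you only when the competing bid falls strictly between $761 and $2833; elsewhere both bids give the same outcome.
$938: truthful payoff $0, deviation payoff −$177 → loss $177.
$2577: truthful payoff $0, deviation payoff −$1816 → loss $1816.
$1351: truthful payoff $0, deviation payoff −$590 → loss $590.
$2615: truthful payoff $0, deviation payoff −$1854 → loss $1854.
$763: truthful payoff $0, deviation payoff −$2 → loss $2.
$1737: truthful payoff $0, deviation payoff −$976 → loss $976.
Total loss = $177 + $1816 + $590 + $1854 + $2 + $976 = $5415.
In a second-price auction your bid sets only whether you win, not what you pay, so bidding your true value is weakly dominant.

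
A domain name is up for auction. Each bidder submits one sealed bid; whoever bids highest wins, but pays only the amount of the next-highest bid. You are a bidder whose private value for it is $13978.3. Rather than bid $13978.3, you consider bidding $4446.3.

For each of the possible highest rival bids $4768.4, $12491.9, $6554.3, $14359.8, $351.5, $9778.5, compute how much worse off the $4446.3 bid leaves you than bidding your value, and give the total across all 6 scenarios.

$22320.1

The deviation costs you only when the competing bid falls strictly between $4446.3 and $13978.3; elsewhere both bids give the same outcome.
$4768.4: truthful payoff $9209.9, deviation payoff $0 → loss $9209.9.
$12491.9: truthful payoff $1486.4, deviation payoff $0 → loss $1486.4.
$6554.3: truthful payoff $7424, deviation payoff $0 → loss $7424.
$14359.8: outcomes coincide → loss $0.
$351.5: outcomes coincide → loss $0.
$9778.5: truthful payoff $4199.8, deviation payoff $0 → loss $4199.8.
Total loss = $9209.9 + $1486.4 + $7424 + $4199.8 = $22320.1.
Because the price is fixed by the runner-up's bid, deviating from your value can only change a good outcome into a bad one — never the reverse.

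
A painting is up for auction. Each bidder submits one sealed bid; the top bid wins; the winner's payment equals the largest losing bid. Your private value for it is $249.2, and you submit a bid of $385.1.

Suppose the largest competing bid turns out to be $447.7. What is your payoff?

Your bid $385.1 is below the highest competing bid $447.7, so you lose.
A losing bidder pays nothing and receives nothing: payoff = $0.

$0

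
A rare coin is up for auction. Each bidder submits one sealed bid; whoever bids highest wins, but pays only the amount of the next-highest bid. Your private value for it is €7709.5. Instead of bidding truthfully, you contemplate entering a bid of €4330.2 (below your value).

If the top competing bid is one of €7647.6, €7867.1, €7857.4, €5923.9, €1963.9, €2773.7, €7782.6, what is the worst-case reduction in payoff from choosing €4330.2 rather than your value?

€7647.6: truthful gives €61.9, deviation gives €0 → loss €61.9.
€7867.1: same outcome either way → loss €0.
€7857.4: same outcome either way → loss €0.
€5923.9: truthful gives €1785.6, deviation gives €0 → loss €1785.6.
€1963.9: same outcome either way → loss €0.
€2773.7: same outcome either way → loss €0.
€7782.6: same outcome either way → loss €0.
Maximum loss: €1785.6.

€1785.6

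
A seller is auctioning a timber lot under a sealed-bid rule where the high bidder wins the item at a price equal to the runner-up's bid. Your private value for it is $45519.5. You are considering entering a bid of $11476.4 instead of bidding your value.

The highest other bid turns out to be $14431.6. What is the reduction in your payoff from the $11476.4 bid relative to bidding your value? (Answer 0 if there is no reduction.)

$31087.9

Bidding your value $45519.5: you win (since $45519.5 > $14431.6) and pay $14431.6. Payoff $31087.9.
Bidding $11476.4: you lose. Payoff $0.
The competing bid $14431.6 lies between your shaded bid and your value, so underbidding forfeits an item you could have won at a profitable price.
Loss from deviating = $31087.9 − ($0) = $31087.9.
Truthful bidding weakly dominates here: raising your bid can only win items priced above your value, and lowering it can only forfeit items priced below.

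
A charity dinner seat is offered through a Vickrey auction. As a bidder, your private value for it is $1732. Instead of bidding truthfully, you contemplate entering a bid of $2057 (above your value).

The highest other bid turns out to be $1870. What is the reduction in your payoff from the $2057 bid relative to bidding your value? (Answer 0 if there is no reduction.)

$138

Bidding your value $1732: you lose (since $1732 < $1870). Payoff $0.
Bidding $2057: you win and pay $1870. Payoff $1732 − $1870 = −$138.
The competing bid $1870 lies between your value and your inflated bid, so overbidding wins an item priced above your value.
Loss from deviating = $0 − (−$138) = $138.
In a second-price auction your bid sets only whether you win, not what you pay, so bidding your true value is weakly dominant.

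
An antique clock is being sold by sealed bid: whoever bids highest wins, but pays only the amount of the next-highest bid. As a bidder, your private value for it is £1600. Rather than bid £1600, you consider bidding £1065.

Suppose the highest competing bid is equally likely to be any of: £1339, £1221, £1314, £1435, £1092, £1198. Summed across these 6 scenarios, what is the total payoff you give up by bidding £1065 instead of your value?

The deviation costs you only when the competing bid falls strictly between £1065 and £1600; elsewhere both bids give the same outcome.
£1339: truthful payoff £261, deviation payoff £0 → loss £261.
£1221: truthful payoff £379, deviation payoff £0 → loss £379.
£1314: truthful payoff £286, deviation payoff £0 → loss £286.
£1435: truthful payoff £165, deviation payoff £0 → loss £165.
£1092: truthful payoff £508, deviation payoff £0 → loss £508.
£1198: truthful payoff £402, deviation payoff £0 → loss £402.
Total loss = £261 + £379 + £286 + £165 + £508 + £402 = £2001.

£2001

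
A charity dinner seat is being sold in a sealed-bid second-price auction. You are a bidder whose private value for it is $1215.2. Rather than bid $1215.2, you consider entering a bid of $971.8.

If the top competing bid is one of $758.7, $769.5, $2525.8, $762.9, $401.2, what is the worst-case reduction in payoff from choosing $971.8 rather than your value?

$0

$758.7: same outcome either way → loss $0.
$769.5: same outcome either way → loss $0.
$2525.8: same outcome either way → loss $0.
$762.9: same outcome either way → loss $0.
$401.2: same outcome either way → loss $0.
Maximum loss: $0.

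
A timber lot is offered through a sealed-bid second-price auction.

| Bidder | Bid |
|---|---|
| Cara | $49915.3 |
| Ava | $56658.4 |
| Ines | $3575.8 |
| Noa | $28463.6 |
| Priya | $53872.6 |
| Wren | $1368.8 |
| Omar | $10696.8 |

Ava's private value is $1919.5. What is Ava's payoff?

−$51953.1

Highest bid: Ava at $56658.4, so Ava wins.
Second-highest bid: Priya at $53872.6 — that is the price the winner pays.
Ava's payoff = value − price = $1919.5 − $53872.6 = −$51953.1.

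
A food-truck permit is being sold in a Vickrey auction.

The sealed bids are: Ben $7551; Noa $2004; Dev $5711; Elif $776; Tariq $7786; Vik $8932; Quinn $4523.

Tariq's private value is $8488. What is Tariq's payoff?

Highest bid: Vik at $8932, so Vik wins.
Second-highest bid: Tariq at $7786 — that is the price the winner pays.
Tariq did not win, so Tariq pays nothing and receives nothing: payoff $0.

$0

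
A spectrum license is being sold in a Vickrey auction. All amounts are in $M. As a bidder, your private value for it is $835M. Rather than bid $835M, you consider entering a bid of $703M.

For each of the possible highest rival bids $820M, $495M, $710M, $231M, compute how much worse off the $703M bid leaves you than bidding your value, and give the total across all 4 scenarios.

The deviation costs you only when the competing bid falls strictly between $703M and $835M; elsewhere both bids give the same outcome.
$820M: truthful payoff $15M, deviation payoff $0M → loss $15M.
$495M: outcomes coincide → loss $0M.
$710M: truthful payoff $125M, deviation payoff $0M → loss $125M.
$231M: outcomes coincide → loss $0M.
Total loss = $15M + $125M = $140M.
Because the price is fixed by the runner-up's bid, deviating from your value can only change a good outcome into a bad one — never the reverse.

$140M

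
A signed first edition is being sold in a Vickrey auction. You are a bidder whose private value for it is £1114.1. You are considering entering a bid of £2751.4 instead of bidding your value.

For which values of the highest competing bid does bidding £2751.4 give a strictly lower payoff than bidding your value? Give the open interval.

If the competing bid is below £1114.1, both bids win at the same price — no difference.
If it is above £2751.4, both bids lose — no difference.
If it lies strictly between £1114.1 and £2751.4, bidding your value loses (payoff 0) while bidding £2751.4 wins at a price above your value (payoff negative).
So the deviation strictly hurts on the open interval (£1114.1, £2751.4).

(£1114.1, £2751.4)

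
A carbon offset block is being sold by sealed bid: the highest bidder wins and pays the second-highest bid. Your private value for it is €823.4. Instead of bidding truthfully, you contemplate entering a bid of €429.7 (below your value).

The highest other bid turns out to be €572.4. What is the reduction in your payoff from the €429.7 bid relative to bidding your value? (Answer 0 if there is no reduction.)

€251

Bidding your value €823.4: you win (since €823.4 > €572.4) and pay €572.4. Payoff €251.
Bidding €429.7: you lose. Payoff €0.
The competing bid €572.4 lies between your shaded bid and your value, so underbidding forfeits an item you could have won at a profitable price.
Loss from deviating = €251 − (€0) = €251.
Truthful bidding weakly dominates here: raising your bid can only win items priced above your value, and lowering it can only forfeit items priced below.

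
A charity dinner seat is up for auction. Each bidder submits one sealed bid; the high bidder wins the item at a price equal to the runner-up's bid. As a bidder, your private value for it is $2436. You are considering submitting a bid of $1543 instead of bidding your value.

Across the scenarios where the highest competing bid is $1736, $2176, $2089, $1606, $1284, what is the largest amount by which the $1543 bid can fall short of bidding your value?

$830

$1736: truthful gives $700, deviation gives $0 → loss $700.
$2176: truthful gives $260, deviation gives $0 → loss $260.
$2089: truthful gives $347, deviation gives $0 → loss $347.
$1606: truthful gives $830, deviation gives $0 → loss $830.
$1284: same outcome either way → loss $0.
Maximum loss: $830.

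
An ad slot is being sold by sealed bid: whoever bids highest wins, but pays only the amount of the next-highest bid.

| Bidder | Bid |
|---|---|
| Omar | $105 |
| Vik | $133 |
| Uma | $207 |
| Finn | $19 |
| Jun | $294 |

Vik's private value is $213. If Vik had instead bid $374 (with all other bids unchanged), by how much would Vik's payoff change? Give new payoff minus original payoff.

−$81

The highest bid among the other bidders is $294; Vik's bid doesn't change that.
Original bid $133: Vik is not highest (top rival bid is $294); payoff $0.
Alternative bid $374: Vik is highest, pays the top rival bid $294; payoff $213 − $294 = −$81.
Change in payoff = −$81 − ($0) = −$81.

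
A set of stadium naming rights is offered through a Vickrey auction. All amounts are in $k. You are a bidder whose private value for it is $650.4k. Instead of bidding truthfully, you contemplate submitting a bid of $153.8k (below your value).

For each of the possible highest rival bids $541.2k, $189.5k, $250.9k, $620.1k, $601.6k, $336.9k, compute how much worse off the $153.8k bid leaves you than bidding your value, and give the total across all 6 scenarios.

$1362.2k

The deviation costs you only when the competing bid falls strictly between $153.8k and $650.4k; elsewhere both bids give the same outcome.
$541.2k: truthful payoff $109.2k, deviation payoff $0k → loss $109.2k.
$189.5k: truthful payoff $460.9k, deviation payoff $0k → loss $460.9k.
$250.9k: truthful payoff $399.5k, deviation payoff $0k → loss $399.5k.
$620.1k: truthful payoff $30.3k, deviation payoff $0k → loss $30.3k.
$601.6k: truthful payoff $48.8k, deviation payoff $0k → loss $48.8k.
$336.9k: truthful payoff $313.5k, deviation payoff $0k → loss $313.5k.
Total loss = $109.2k + $460.9k + $399.5k + $30.3k + $48.8k + $313.5k = $1362.2k.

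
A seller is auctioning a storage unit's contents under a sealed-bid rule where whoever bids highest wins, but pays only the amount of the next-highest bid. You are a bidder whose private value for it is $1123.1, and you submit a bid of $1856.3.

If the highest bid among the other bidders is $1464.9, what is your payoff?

Your bid $1856.3 exceeds the highest competing bid $1464.9, so you win.
In a second-price auction the winner pays the second-highest bid, $1464.9.
Payoff = value − price = $1123.1 − $1464.9 = −$341.8.

−$341.8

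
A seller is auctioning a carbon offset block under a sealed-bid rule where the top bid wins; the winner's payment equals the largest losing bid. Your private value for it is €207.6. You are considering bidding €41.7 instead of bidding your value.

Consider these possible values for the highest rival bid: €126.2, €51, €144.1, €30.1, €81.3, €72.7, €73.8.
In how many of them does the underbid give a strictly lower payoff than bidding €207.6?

6

The deviation hurts exactly when the highest competing bid lies strictly between €41.7 and €207.6 — underbidding then forfeits a profitable win.
€126.2: inside the interval → strictly worse (loss €81.4).
€51: inside the interval → strictly worse (loss €156.6).
€144.1: inside the interval → strictly worse (loss €63.5).
€30.1: below both → same outcome either way.
€81.3: inside the interval → strictly worse (loss €126.3).
€72.7: inside the interval → strictly worse (loss €134.9).
€73.8: inside the interval → strictly worse (loss €133.8).
Count: 6.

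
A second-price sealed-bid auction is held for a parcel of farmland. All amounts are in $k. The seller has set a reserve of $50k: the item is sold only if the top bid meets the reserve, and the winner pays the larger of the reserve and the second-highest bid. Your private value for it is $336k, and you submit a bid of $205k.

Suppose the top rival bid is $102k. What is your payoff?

$234k

Your bid $205k is the highest and exceeds the reserve.
Price = max(second-highest bid, reserve) = max($102k, $50k) = $102k.
Payoff = $336k − $102k = $234k.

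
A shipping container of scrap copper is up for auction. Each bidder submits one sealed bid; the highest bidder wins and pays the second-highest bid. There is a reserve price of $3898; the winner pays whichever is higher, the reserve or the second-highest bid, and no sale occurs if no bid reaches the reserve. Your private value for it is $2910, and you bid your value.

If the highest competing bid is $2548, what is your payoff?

Your bid $2910 is the highest bid but falls below the reserve $3898, so the item goes unsold. Payoff $0.

$0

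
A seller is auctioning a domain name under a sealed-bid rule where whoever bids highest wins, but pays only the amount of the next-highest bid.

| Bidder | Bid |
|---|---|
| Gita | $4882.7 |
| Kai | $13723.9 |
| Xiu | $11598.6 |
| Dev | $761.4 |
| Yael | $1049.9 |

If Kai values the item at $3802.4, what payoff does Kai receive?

Highest bid: Kai at $13723.9, so Kai wins.
Second-highest bid: Xiu at $11598.6 — that is the price the winner pays.
Kai's payoff = value − price = $3802.4 − $11598.6 = −$7796.2.

−$7796.2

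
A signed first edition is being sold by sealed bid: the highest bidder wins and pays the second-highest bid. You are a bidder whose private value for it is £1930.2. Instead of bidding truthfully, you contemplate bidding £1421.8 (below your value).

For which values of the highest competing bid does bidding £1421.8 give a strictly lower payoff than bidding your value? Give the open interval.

If the competing bid is below £1421.8, both bids win at the same price — no difference.
If it is above £1930.2, both bids lose — no difference.
If it lies strictly between £1421.8 and £1930.2, bidding your value wins at a price below your value (positive payoff) while bidding £1421.8 loses (payoff 0).
So the deviation strictly hurts on the open interval (£1421.8, £1930.2).
Truthful bidding weakly dominates here: raising your bid can only win items priced above your value, and lowering it can only forfeit items priced below.

(£1421.8, £1930.2)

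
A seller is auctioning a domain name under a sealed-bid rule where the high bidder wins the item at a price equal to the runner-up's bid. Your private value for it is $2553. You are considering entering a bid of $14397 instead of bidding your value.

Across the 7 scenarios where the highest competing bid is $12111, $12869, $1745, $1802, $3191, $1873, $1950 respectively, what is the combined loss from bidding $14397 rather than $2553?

The deviation costs you only when the competing bid falls strictly between $2553 and $14397; elsewhere both bids give the same outcome.
$12111: truthful payoff $0, deviation payoff −$9558 → loss $9558.
$12869: truthful payoff $0, deviation payoff −$10316 → loss $10316.
$1745: outcomes coincide → loss $0.
$1802: outcomes coincide → loss $0.
$3191: truthful payoff $0, deviation payoff −$638 → loss $638.
$1873: outcomes coincide → loss $0.
$1950: outcomes coincide → loss $0.
Total loss = $9558 + $10316 + $638 = $20512.
In a second-price auction your bid sets only whether you win, not what you pay, so bidding your true value is weakly dominant.

$20512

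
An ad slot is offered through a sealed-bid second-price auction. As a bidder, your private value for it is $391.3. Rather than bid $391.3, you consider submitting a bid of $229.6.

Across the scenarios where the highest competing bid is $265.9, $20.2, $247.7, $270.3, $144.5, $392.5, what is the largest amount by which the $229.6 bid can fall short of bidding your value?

$265.9: truthful gives $125.4, deviation gives $0 → loss $125.4.
$20.2: same outcome either way → loss $0.
$247.7: truthful gives $143.6, deviation gives $0 → loss $143.6.
$270.3: truthful gives $121, deviation gives $0 → loss $121.
$144.5: same outcome either way → loss $0.
$392.5: same outcome either way → loss $0.
Maximum loss: $143.6.

$143.6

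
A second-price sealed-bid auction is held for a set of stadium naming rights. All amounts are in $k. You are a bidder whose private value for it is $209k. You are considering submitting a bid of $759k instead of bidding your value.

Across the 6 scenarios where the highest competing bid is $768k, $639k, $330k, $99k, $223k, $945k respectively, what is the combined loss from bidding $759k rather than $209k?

The deviation costs you only when the competing bid falls strictly between $209k and $759k; elsewhere both bids give the same outcome.
$768k: outcomes coincide → loss $0k.
$639k: truthful payoff $0k, deviation payoff −$430k → loss $430k.
$330k: truthful payoff $0k, deviation payoff −$121k → loss $121k.
$99k: outcomes coincide → loss $0k.
$223k: truthful payoff $0k, deviation payoff −$14k → loss $14k.
$945k: outcomes coincide → loss $0k.
Total loss = $430k + $121k + $14k = $565k.

$565k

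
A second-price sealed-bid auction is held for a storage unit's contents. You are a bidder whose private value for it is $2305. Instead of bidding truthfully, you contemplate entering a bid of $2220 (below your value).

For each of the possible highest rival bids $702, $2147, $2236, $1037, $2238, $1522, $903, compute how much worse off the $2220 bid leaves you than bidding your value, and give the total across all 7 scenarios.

The deviation costs you only when the competing bid falls strictly between $2220 and $2305; elsewhere both bids give the same outcome.
$702: outcomes coincide → loss $0.
$2147: outcomes coincide → loss $0.
$2236: truthful payoff $69, deviation payoff $0 → loss $69.
$1037: outcomes coincide → loss $0.
$2238: truthful payoff $67, deviation payoff $0 → loss $67.
$1522: outcomes coincide → loss $0.
$903: outcomes coincide → loss $0.
Total loss = $69 + $67 = $136.

$136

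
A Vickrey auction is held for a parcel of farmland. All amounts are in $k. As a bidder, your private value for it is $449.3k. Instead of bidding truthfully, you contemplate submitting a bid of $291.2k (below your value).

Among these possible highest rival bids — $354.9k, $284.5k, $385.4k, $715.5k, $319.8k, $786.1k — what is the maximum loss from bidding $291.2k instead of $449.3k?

$354.9k: truthful gives $94.4k, deviation gives $0k → loss $94.4k.
$284.5k: same outcome either way → loss $0k.
$385.4k: truthful gives $63.9k, deviation gives $0k → loss $63.9k.
$715.5k: same outcome either way → loss $0k.
$319.8k: truthful gives $129.5k, deviation gives $0k → loss $129.5k.
$786.1k: same outcome either way → loss $0k.
Maximum loss: $129.5k.

$129.5k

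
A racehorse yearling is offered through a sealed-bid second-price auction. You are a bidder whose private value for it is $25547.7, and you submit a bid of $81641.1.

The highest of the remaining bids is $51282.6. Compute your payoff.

−$25734.9

Your bid $81641.1 exceeds the highest competing bid $51282.6, so you win.
In a second-price auction the winner pays the second-highest bid, $51282.6.
Payoff = value − price = $25547.7 − $51282.6 = −$25734.9.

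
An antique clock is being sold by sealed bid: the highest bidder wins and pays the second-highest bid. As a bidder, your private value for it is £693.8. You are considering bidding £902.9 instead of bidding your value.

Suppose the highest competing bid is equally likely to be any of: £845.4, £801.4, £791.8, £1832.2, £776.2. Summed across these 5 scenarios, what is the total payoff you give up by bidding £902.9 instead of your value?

The deviation costs you only when the competing bid falls strictly between £693.8 and £902.9; elsewhere both bids give the same outcome.
£845.4: truthful payoff £0, deviation payoff −£151.6 → loss £151.6.
£801.4: truthful payoff £0, deviation payoff −£107.6 → loss £107.6.
£791.8: truthful payoff £0, deviation payoff −£98 → loss £98.
£1832.2: outcomes coincide → loss £0.
£776.2: truthful payoff £0, deviation payoff −£82.4 → loss £82.4.
Total loss = £151.6 + £107.6 + £98 + £82.4 = £439.6.

£439.6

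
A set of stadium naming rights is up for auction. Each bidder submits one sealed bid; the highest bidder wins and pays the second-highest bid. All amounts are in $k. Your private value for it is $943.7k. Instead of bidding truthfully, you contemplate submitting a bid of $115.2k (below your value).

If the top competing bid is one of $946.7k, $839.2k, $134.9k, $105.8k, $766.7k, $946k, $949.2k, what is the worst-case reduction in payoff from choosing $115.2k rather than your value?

$946.7k: same outcome either way → loss $0k.
$839.2k: truthful gives $104.5k, deviation gives $0k → loss $104.5k.
$134.9k: truthful gives $808.8k, deviation gives $0k → loss $808.8k.
$105.8k: same outcome either way → loss $0k.
$766.7k: truthful gives $177k, deviation gives $0k → loss $177k.
$946k: same outcome either way → loss $0k.
$949.2k: same outcome either way → loss $0k.
Maximum loss: $808.8k.

$808.8k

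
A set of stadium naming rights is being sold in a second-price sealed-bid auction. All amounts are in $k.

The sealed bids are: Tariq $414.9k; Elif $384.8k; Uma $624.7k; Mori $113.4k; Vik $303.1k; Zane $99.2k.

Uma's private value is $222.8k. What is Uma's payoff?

Highest bid: Uma at $624.7k, so Uma wins.
Second-highest bid: Tariq at $414.9k — that is the price the winner pays.
Uma's payoff = value − price = $222.8k − $414.9k = −$192.1k.

−$192.1k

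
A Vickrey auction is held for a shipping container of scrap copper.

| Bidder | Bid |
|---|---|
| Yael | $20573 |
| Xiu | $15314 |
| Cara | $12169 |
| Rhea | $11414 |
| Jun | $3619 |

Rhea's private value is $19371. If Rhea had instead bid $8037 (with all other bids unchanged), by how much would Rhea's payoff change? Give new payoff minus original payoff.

The highest bid among the other bidders is $20573; Rhea's bid doesn't change that.
Original bid $11414: Rhea is not highest (top rival bid is $20573); payoff $0.
Alternative bid $8037: Rhea is not highest (top rival bid is $20573); payoff $0.
Change in payoff = $0 − ($0) = $0.

$0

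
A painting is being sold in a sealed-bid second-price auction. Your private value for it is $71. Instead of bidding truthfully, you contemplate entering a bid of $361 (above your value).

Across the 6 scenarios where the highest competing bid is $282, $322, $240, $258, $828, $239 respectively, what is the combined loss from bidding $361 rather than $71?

The deviation costs you only when the competing bid falls strictly between $71 and $361; elsewhere both bids give the same outcome.
$282: truthful payoff $0, deviation payoff −$211 → loss $211.
$322: truthful payoff $0, deviation payoff −$251 → loss $251.
$240: truthful payoff $0, deviation payoff −$169 → loss $169.
$258: truthful payoff $0, deviation payoff −$187 → loss $187.
$828: outcomes coincide → loss $0.
$239: truthful payoff $0, deviation payoff −$168 → loss $168.
Total loss = $211 + $251 + $169 + $187 + $168 = $986.
In a second-price auction your bid sets only whether you win, not what you pay, so bidding your true value is weakly dominant.

$986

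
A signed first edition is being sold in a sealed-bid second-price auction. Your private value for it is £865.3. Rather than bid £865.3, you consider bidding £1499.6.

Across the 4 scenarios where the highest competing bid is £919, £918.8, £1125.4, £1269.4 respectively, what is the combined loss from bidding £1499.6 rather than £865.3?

£771.4

The deviation costs you only when the competing bid falls strictly between £865.3 and £1499.6; elsewhere both bids give the same outcome.
£919: truthful payoff £0, deviation payoff −£53.7 → loss £53.7.
£918.8: truthful payoff £0, deviation payoff −£53.5 → loss £53.5.
£1125.4: truthful payoff £0, deviation payoff −£260.1 → loss £260.1.
£1269.4: truthful payoff £0, deviation payoff −£404.1 → loss £404.1.
Total loss = £53.7 + £53.5 + £260.1 + £404.1 = £771.4.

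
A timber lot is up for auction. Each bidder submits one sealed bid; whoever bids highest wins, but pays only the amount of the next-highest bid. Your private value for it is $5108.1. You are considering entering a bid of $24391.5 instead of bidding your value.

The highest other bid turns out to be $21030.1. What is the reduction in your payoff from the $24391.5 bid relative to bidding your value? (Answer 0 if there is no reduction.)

Bidding your value $5108.1: you lose (since $5108.1 < $21030.1). Payoff $0.
Bidding $24391.5: you win and pay $21030.1. Payoff $5108.1 − $21030.1 = −$15922.
The competing bid $21030.1 lies between your value and your inflated bid, so overbidding wins an item priced above your value.
Loss from deviating = $0 − (−$15922) = $15922.
In a second-price auction your bid sets only whether you win, not what you pay, so bidding your true value is weakly dominant.

$15922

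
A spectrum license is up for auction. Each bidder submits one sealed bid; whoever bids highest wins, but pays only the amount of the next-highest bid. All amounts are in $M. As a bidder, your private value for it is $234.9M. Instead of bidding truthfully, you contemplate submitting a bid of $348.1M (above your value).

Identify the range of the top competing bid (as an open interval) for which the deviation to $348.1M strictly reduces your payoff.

If the competing bid is below $234.9M, both bids win at the same price — no difference.
If it is above $348.1M, both bids lose — no difference.
If it lies strictly between $234.9M and $348.1M, bidding your value loses (payoff 0) while bidding $348.1M wins at a price above your value (payoff negative).
So the deviation strictly hurts on the open interval ($234.9M, $348.1M).

($234.9M, $348.1M)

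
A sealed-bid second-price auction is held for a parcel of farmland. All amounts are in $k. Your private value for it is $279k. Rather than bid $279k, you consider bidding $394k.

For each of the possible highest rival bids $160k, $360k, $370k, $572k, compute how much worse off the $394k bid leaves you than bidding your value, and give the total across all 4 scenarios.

$172k

The deviation costs you only when the competing bid falls strictly between $279k and $394k; elsewhere both bids give the same outcome.
$160k: outcomes coincide → loss $0k.
$360k: truthful payoff $0k, deviation payoff −$81k → loss $81k.
$370k: truthful payoff $0k, deviation payoff −$91k → loss $91k.
$572k: outcomes coincide → loss $0k.
Total loss = $81k + $91k = $172k.
Truthful bidding weakly dominates here: raising your bid can only win items priced above your value, and lowering it can only forfeit items priced below.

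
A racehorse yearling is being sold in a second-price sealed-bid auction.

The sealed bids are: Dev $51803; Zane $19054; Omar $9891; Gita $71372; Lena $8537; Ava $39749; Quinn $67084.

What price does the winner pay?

$67084

Highest bid: Gita at $71372, so Gita wins.
Second-highest bid: Quinn at $67084 — that is the price the winner pays.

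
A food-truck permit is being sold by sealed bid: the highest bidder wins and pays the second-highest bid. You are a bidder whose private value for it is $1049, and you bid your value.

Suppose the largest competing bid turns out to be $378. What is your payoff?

Your bid $1049 exceeds the highest competing bid $378, so you win.
In a second-price auction the winner pays the second-highest bid, $378.
Payoff = value − price = $1049 − $378 = $671.

$671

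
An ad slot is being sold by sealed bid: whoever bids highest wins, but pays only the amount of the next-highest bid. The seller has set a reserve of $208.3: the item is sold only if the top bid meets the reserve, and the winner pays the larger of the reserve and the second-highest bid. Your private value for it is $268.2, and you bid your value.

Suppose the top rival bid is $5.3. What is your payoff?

Your bid $268.2 is the highest and exceeds the reserve.
Price = max(second-highest bid, reserve) = max($5.3, $208.3) = $208.3.
Payoff = $268.2 − $208.3 = $59.9.

$59.9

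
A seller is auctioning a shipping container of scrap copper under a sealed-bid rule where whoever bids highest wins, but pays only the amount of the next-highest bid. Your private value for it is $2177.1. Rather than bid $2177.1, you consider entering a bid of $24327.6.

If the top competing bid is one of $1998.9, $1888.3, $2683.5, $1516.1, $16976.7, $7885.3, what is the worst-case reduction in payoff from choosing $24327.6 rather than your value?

$14799.6

$1998.9: same outcome either way → loss $0.
$1888.3: same outcome either way → loss $0.
$2683.5: truthful gives $0, deviation gives −$506.4 → loss $506.4.
$1516.1: same outcome either way → loss $0.
$16976.7: truthful gives $0, deviation gives −$14799.6 → loss $14799.6.
$7885.3: truthful gives $0, deviation gives −$5708.2 → loss $5708.2.
Maximum loss: $14799.6.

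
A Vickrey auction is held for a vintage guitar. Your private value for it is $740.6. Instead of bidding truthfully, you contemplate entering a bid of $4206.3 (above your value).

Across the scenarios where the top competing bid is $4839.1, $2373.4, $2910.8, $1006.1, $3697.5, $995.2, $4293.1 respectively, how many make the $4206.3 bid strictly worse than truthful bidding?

The deviation hurts exactly when the highest competing bid lies strictly between $740.6 and $4206.3 — overbidding then wins at a price above your value.
$4839.1: above both → same outcome either way.
$2373.4: inside the interval → strictly worse (loss $1632.8).
$2910.8: inside the interval → strictly worse (loss $2170.2).
$1006.1: inside the interval → strictly worse (loss $265.5).
$3697.5: inside the interval → strictly worse (loss $2956.9).
$995.2: inside the interval → strictly worse (loss $254.6).
$4293.1: above both → same outcome either way.
Count: 5.

5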